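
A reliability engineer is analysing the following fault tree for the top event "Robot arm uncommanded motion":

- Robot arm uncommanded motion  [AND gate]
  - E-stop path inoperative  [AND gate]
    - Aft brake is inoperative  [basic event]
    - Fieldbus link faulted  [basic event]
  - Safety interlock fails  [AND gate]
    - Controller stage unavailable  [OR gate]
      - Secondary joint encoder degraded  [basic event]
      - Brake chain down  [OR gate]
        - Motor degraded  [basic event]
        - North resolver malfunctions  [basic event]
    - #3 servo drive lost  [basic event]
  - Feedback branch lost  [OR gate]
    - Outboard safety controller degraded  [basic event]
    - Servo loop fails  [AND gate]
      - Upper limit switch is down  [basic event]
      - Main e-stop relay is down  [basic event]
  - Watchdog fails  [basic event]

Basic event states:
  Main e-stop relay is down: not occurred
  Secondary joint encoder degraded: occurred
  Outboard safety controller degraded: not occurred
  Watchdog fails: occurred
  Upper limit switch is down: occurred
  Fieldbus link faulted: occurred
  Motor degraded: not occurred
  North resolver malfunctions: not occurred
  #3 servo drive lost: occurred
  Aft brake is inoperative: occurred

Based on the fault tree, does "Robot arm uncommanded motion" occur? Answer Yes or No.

E-stop path inoperative [AND]: Aft brake is inoperative=occurs, Fieldbus link faulted=occurs → all inputs occur → occurs.
Brake chain down [OR]: Motor degraded=not, North resolver malfunctions=not → no input occurs → does not occur.
Controller stage unavailable [OR]: Secondary joint encoder degraded=occurs, Brake chain down=not → at least one input occurs → occurs.
Safety interlock fails [AND]: Controller stage unavailable=occurs, #3 servo drive lost=occurs → all inputs occur → occurs.
Servo loop fails [AND]: Upper limit switch is down=occurs, Main e-stop relay is down=not → not all inputs occur → does not occur.
Feedback branch lost [OR]: Outboard safety controller degraded=not, Servo loop fails=not → no input occurs → does not occur.
Robot arm uncommanded motion [AND]: E-stop path inoperative=occurs, Safety interlock fails=occurs, Feedback branch lost=not, Watchdog fails=occurs → not all inputs occur → does not occur.

No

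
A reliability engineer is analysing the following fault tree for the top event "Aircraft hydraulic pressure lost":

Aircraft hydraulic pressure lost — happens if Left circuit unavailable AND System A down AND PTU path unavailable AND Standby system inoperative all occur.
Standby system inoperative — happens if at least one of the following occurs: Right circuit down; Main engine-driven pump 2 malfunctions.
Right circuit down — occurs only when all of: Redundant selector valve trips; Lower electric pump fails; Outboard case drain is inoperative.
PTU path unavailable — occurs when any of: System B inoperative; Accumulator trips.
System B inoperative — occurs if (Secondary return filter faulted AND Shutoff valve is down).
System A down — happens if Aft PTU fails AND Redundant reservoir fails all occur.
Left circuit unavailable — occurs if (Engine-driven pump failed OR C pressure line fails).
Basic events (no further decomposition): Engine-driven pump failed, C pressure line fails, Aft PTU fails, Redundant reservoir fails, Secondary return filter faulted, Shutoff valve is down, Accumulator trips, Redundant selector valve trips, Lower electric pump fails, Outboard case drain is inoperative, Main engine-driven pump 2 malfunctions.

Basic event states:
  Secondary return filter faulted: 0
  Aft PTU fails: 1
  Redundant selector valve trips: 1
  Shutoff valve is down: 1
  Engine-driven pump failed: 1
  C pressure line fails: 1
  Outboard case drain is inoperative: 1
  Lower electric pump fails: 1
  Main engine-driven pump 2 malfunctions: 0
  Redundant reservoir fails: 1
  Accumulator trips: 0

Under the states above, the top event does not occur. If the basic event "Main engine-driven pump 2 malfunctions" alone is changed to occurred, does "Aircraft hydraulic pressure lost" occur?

Counterfactual: set "Main engine-driven pump 2 malfunctions" to occurred.
Left circuit unavailable [OR]: Engine-driven pump failed=occurs, C pressure line fails=occurs → at least one input occurs → occurs.
System A down [AND]: Aft PTU fails=occurs, Redundant reservoir fails=occurs → all inputs occur → occurs.
System B inoperative [AND]: Secondary return filter faulted=not, Shutoff valve is down=occurs → not all inputs occur → does not occur.
PTU path unavailable [OR]: System B inoperative=not, Accumulator trips=not → no input occurs → does not occur.
Right circuit down [AND]: Redundant selector valve trips=occurs, Lower electric pump fails=occurs, Outboard case drain is inoperative=occurs → all inputs occur → occurs.
Standby system inoperative [OR]: Right circuit down=occurs, Main engine-driven pump 2 malfunctions=occurs → at least one input occurs → occurs.
Aircraft hydraulic pressure lost [AND]: Left circuit unavailable=occurs, System A down=occurs, PTU path unavailable=not, Standby system inoperative=occurs → not all inputs occur → does not occur.

No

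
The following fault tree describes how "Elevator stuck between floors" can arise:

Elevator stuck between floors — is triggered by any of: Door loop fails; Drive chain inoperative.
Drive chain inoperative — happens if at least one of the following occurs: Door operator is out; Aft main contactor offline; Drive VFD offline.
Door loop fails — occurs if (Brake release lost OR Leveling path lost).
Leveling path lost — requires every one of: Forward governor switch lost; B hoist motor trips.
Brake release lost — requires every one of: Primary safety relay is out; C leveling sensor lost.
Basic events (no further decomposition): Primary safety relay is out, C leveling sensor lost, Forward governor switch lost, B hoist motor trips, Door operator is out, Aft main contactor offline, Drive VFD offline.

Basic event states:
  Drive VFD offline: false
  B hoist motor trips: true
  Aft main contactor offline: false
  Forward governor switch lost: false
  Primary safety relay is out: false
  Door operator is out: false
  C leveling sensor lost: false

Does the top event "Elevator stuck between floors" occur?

Brake release lost [AND]: Primary safety relay is out=not, C leveling sensor lost=not → not all inputs occur → does not occur.
Leveling path lost [AND]: Forward governor switch lost=not, B hoist motor trips=occurs → not all inputs occur → does not occur.
Door loop fails [OR]: Brake release lost=not, Leveling path lost=not → no input occurs → does not occur.
Drive chain inoperative [OR]: Door operator is out=not, Aft main contactor offline=not, Drive VFD offline=not → no input occurs → does not occur.
Elevator stuck between floors [OR]: Door loop fails=not, Drive chain inoperative=not → no input occurs → does not occur.

No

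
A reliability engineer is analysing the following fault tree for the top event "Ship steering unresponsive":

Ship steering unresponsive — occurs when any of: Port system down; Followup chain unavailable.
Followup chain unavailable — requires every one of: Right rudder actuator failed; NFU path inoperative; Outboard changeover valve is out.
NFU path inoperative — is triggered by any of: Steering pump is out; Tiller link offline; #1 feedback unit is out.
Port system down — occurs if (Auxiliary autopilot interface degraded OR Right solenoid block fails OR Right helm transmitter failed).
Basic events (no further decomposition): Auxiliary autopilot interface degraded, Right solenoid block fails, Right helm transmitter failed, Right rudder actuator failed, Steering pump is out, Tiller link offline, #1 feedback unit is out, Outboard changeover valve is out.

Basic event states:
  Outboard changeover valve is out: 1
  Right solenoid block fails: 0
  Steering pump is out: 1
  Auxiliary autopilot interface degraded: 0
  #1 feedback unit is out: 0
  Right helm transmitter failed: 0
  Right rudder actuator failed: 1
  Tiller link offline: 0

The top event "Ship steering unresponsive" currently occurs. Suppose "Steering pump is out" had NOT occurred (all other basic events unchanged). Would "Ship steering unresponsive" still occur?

No

Counterfactual: set "Steering pump is out" to not occurred.
Port system down [OR]: Auxiliary autopilot interface degraded=not, Right solenoid block fails=not, Right helm transmitter failed=not → no input occurs → does not occur.
NFU path inoperative [OR]: Steering pump is out=not, Tiller link offline=not, #1 feedback unit is out=not → no input occurs → does not occur.
Followup chain unavailable [AND]: Right rudder actuator failed=occurs, NFU path inoperative=not, Outboard changeover valve is out=occurs → not all inputs occur → does not occur.
Ship steering unresponsive [OR]: Port system down=not, Followup chain unavailable=not → no input occurs → does not occur.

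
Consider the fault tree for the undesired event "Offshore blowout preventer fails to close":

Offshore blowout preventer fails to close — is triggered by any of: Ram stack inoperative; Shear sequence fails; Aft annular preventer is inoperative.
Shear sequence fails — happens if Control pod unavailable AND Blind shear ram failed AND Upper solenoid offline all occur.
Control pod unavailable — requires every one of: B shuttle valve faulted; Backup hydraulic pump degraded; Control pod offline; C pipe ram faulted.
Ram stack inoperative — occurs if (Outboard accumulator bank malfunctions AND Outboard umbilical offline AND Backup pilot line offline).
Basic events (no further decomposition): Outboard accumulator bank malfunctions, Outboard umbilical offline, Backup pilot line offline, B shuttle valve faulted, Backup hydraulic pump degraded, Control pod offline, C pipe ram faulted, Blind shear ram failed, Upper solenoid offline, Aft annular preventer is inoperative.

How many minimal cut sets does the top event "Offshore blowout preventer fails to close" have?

3

Ram stack inoperative [AND]: one cut set from each child combined → 1 × 1 × 1 = 1 cut set(s).
Control pod unavailable [AND]: one cut set from each child combined → 1 × 1 × 1 × 1 = 1 cut set(s).
Shear sequence fails [AND]: one cut set from each child combined → 1 × 1 × 1 = 1 cut set(s).
Offshore blowout preventer fails to close [OR]: union of children's cut sets → 3 cut set(s).
Minimal cut sets: {Backup pilot line offline, Outboard accumulator bank malfunctions, Outboard umbilical offline}; {B shuttle valve faulted, Backup hydraulic pump degraded, Blind shear ram failed, C pipe ram faulted, Control pod offline, Upper solenoid offline}; {Aft annular preventer is inoperative}.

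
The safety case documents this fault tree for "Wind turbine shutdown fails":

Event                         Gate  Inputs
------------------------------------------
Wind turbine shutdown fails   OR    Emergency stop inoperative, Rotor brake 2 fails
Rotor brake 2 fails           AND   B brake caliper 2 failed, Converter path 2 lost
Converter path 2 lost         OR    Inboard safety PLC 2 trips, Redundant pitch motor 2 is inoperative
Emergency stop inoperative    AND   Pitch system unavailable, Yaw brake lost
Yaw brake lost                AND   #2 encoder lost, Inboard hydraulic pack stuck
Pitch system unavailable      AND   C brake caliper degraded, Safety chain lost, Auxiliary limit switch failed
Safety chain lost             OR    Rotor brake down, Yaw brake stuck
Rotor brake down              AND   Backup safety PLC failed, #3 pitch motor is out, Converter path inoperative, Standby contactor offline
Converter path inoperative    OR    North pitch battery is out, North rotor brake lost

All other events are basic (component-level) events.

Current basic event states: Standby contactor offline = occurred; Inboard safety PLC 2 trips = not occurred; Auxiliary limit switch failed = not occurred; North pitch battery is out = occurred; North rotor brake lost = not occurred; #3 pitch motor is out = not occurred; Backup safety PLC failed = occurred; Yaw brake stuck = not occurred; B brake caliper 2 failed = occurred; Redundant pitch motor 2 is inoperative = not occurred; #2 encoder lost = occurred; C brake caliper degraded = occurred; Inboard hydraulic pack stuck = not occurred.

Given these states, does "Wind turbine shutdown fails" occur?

Converter path inoperative [OR]: North pitch battery is out=occurs, North rotor brake lost=not → at least one input occurs → occurs.
Rotor brake down [AND]: Backup safety PLC failed=occurs, #3 pitch motor is out=not, Converter path inoperative=occurs, Standby contactor offline=occurs → not all inputs occur → does not occur.
Safety chain lost [OR]: Rotor brake down=not, Yaw brake stuck=not → no input occurs → does not occur.
Pitch system unavailable [AND]: C brake caliper degraded=occurs, Safety chain lost=not, Auxiliary limit switch failed=not → not all inputs occur → does not occur.
Yaw brake lost [AND]: #2 encoder lost=occurs, Inboard hydraulic pack stuck=not → not all inputs occur → does not occur.
Emergency stop inoperative [AND]: Pitch system unavailable=not, Yaw brake lost=not → not all inputs occur → does not occur.
Converter path 2 lost [OR]: Inboard safety PLC 2 trips=not, Redundant pitch motor 2 is inoperative=not → no input occurs → does not occur.
Rotor brake 2 fails [AND]: B brake caliper 2 failed=occurs, Converter path 2 lost=not → not all inputs occur → does not occur.
Wind turbine shutdown fails [OR]: Emergency stop inoperative=not, Rotor brake 2 fails=not → no input occurs → does not occur.

No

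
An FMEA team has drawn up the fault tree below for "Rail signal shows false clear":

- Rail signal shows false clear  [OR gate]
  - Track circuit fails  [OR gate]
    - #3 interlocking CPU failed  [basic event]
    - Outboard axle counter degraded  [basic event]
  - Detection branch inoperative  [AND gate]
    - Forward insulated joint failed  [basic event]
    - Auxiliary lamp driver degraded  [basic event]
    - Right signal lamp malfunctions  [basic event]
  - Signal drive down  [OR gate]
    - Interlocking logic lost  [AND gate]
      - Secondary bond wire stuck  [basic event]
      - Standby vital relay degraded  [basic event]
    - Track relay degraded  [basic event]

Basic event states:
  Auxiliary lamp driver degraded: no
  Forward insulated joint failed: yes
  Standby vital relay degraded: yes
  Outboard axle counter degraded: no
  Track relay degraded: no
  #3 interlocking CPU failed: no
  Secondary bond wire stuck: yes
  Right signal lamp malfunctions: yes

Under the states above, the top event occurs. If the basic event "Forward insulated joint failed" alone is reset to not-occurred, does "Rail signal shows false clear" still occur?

Yes

Counterfactual: set "Forward insulated joint failed" to not occurred.
Track circuit fails [OR]: #3 interlocking CPU failed=not, Outboard axle counter degraded=not → no input occurs → does not occur.
Detection branch inoperative [AND]: Forward insulated joint failed=not, Auxiliary lamp driver degraded=not, Right signal lamp malfunctions=occurs → not all inputs occur → does not occur.
Interlocking logic lost [AND]: Secondary bond wire stuck=occurs, Standby vital relay degraded=occurs → all inputs occur → occurs.
Signal drive down [OR]: Interlocking logic lost=occurs, Track relay degraded=not → at least one input occurs → occurs.
Rail signal shows false clear [OR]: Track circuit fails=not, Detection branch inoperative=not, Signal drive down=occurs → at least one input occurs → occurs.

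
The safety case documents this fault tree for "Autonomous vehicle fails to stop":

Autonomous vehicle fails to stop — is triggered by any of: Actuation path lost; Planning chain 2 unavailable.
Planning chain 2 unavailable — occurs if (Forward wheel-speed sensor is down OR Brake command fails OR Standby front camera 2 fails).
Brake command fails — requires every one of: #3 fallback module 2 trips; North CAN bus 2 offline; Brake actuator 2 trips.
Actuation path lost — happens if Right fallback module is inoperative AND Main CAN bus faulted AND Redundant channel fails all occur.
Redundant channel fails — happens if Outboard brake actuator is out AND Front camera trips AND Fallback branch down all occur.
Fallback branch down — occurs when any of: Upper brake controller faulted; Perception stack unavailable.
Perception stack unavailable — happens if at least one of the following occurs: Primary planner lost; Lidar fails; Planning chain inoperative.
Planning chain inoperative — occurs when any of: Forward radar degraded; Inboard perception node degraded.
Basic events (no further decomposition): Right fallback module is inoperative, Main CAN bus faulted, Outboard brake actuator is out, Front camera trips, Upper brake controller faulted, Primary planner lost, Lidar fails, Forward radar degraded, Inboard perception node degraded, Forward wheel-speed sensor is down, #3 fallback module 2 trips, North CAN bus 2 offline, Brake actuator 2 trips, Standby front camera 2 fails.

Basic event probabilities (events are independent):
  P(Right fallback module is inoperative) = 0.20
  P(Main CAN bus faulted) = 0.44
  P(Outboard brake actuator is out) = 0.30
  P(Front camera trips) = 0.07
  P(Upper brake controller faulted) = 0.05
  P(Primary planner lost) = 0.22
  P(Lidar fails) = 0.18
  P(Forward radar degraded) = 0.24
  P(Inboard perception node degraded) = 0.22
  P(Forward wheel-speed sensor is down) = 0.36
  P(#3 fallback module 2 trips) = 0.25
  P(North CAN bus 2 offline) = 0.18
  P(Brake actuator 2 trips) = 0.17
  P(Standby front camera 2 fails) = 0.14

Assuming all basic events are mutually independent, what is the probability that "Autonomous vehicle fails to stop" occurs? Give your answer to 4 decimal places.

P(Planning chain inoperative) [OR] = 1 − (1−0.24) × (1−0.22) = 0.407200
P(Perception stack unavailable) [OR] = 1 − (1−0.22) × (1−0.18) × (1−0.407200) = 0.620845
P(Fallback branch down) [OR] = 1 − (1−0.05) × (1−0.620845) = 0.639803
P(Redundant channel fails) [AND] = 0.30 × 0.07 × 0.639803 = 0.013436
P(Actuation path lost) [AND] = 0.20 × 0.44 × 0.013436 = 0.001182
P(Brake command fails) [AND] = 0.25 × 0.18 × 0.17 = 0.007650
P(Planning chain 2 unavailable) [OR] = 1 − (1−0.36) × (1−0.007650) × (1−0.14) = 0.453811
P(Autonomous vehicle fails to stop) [OR] = 1 − (1−0.001182) × (1−0.453811) = 0.454457
Rounded to 4 decimal places: P(Autonomous vehicle fails to stop) ≈ 0.4545.

0.4545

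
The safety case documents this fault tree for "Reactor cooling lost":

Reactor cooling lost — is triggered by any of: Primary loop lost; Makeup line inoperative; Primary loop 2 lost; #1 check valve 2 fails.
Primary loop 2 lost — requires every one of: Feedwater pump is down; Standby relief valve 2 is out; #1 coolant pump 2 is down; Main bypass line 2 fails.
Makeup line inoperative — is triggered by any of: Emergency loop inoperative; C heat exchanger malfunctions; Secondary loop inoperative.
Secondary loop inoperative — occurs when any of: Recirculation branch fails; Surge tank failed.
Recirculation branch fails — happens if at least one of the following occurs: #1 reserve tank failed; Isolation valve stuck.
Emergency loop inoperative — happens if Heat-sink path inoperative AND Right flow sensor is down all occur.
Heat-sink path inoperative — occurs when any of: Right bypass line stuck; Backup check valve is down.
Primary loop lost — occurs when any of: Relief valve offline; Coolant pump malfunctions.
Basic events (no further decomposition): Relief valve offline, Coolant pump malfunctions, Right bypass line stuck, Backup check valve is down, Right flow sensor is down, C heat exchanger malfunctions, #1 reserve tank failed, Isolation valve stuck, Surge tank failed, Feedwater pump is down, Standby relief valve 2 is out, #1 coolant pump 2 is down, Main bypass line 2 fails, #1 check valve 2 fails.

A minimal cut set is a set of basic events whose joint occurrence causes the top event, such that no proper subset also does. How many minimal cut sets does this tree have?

10

Primary loop lost [OR]: union of children's cut sets → 2 cut set(s).
Heat-sink path inoperative [OR]: union of children's cut sets → 2 cut set(s).
Emergency loop inoperative [AND]: one cut set from each child combined → 2 × 1 = 2 cut set(s).
Recirculation branch fails [OR]: union of children's cut sets → 2 cut set(s).
Secondary loop inoperative [OR]: union of children's cut sets → 3 cut set(s).
Makeup line inoperative [OR]: union of children's cut sets → 6 cut set(s).
Primary loop 2 lost [AND]: one cut set from each child combined → 1 × 1 × 1 × 1 = 1 cut set(s).
Reactor cooling lost [OR]: union of children's cut sets → 10 cut set(s).
Minimal cut sets: {Relief valve offline}; {Coolant pump malfunctions}; {Right bypass line stuck, Right flow sensor is down}; {Backup check valve is down, Right flow sensor is down}; {C heat exchanger malfunctions}; {#1 reserve tank failed}; {Isolation valve stuck}; {Surge tank failed}; {#1 coolant pump 2 is down, Feedwater pump is down, Main bypass line 2 fails, Standby relief valve 2 is out}; {#1 check valve 2 fails}.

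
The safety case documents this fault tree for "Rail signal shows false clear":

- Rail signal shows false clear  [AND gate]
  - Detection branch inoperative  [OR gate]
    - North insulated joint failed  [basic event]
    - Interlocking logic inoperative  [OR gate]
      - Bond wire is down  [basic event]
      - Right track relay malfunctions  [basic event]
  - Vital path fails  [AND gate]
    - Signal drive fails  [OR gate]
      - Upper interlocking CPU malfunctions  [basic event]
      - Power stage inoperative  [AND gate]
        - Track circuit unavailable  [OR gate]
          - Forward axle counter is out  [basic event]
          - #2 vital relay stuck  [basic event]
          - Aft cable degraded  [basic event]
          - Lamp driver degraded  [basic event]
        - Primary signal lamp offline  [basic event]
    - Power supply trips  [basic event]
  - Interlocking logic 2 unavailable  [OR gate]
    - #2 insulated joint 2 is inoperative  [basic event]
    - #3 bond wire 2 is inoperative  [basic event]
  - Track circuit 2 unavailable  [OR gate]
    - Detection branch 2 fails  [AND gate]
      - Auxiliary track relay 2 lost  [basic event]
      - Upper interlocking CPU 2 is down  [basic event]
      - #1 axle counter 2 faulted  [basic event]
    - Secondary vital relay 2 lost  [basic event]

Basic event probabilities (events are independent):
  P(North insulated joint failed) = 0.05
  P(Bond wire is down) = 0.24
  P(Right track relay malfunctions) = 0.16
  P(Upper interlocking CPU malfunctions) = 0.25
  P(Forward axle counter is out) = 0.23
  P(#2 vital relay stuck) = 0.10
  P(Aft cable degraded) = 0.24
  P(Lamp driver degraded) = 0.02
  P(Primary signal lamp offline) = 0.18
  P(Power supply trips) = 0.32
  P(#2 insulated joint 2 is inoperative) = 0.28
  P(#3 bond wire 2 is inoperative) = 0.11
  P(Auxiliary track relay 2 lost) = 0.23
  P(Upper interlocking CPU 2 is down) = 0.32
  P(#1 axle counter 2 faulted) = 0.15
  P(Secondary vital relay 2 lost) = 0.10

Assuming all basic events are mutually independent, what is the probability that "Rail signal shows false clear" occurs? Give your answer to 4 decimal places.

0.0016

P(Interlocking logic inoperative) [OR] = 1 − (1−0.24) × (1−0.16) = 0.361600
P(Detection branch inoperative) [OR] = 1 − (1−0.05) × (1−0.361600) = 0.393520
P(Track circuit unavailable) [OR] = 1 − (1−0.23) × (1−0.10) × (1−0.24) × (1−0.02) = 0.483854
P(Power stage inoperative) [AND] = 0.483854 × 0.18 = 0.087094
P(Signal drive fails) [OR] = 1 − (1−0.25) × (1−0.087094) = 0.315321
P(Vital path fails) [AND] = 0.315321 × 0.32 = 0.100903
P(Interlocking logic 2 unavailable) [OR] = 1 − (1−0.28) × (1−0.11) = 0.359200
P(Detection branch 2 fails) [AND] = 0.23 × 0.32 × 0.15 = 0.011040
P(Track circuit 2 unavailable) [OR] = 1 − (1−0.011040) × (1−0.10) = 0.109936
P(Rail signal shows false clear) [AND] = 0.393520 × 0.100903 × 0.359200 × 0.109936 = 0.001568
Rounded to 4 decimal places: P(Rail signal shows false clear) ≈ 0.0016.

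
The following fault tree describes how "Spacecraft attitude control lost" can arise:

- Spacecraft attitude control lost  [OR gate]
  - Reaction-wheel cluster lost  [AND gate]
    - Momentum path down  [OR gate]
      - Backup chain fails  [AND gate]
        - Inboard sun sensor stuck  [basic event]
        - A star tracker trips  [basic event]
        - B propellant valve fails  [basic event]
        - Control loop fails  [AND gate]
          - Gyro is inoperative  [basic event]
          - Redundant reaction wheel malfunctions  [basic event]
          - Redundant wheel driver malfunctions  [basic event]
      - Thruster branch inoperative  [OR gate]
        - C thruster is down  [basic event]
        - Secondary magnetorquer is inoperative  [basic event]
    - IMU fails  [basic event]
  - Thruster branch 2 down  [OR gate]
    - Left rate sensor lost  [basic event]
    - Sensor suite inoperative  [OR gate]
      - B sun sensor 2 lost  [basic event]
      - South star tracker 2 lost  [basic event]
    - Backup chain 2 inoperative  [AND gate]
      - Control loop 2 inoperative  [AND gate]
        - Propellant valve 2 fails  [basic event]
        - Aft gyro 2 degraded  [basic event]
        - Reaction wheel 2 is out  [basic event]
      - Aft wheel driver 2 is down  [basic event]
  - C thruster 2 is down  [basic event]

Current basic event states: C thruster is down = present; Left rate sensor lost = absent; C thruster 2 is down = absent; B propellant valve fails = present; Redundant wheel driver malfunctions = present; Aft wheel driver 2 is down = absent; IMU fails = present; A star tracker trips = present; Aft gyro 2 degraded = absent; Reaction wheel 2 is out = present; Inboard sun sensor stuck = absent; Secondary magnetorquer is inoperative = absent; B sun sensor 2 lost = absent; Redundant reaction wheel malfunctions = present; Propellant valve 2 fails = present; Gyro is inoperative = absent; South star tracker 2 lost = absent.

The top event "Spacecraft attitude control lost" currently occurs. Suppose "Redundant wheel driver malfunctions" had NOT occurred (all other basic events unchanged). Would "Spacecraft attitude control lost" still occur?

Yes

Counterfactual: set "Redundant wheel driver malfunctions" to not occurred.
Control loop fails [AND]: Gyro is inoperative=not, Redundant reaction wheel malfunctions=occurs, Redundant wheel driver malfunctions=not → not all inputs occur → does not occur.
Backup chain fails [AND]: Inboard sun sensor stuck=not, A star tracker trips=occurs, B propellant valve fails=occurs, Control loop fails=not → not all inputs occur → does not occur.
Thruster branch inoperative [OR]: C thruster is down=occurs, Secondary magnetorquer is inoperative=not → at least one input occurs → occurs.
Momentum path down [OR]: Backup chain fails=not, Thruster branch inoperative=occurs → at least one input occurs → occurs.
Reaction-wheel cluster lost [AND]: Momentum path down=occurs, IMU fails=occurs → all inputs occur → occurs.
Sensor suite inoperative [OR]: B sun sensor 2 lost=not, South star tracker 2 lost=not → no input occurs → does not occur.
Control loop 2 inoperative [AND]: Propellant valve 2 fails=occurs, Aft gyro 2 degraded=not, Reaction wheel 2 is out=occurs → not all inputs occur → does not occur.
Backup chain 2 inoperative [AND]: Control loop 2 inoperative=not, Aft wheel driver 2 is down=not → not all inputs occur → does not occur.
Thruster branch 2 down [OR]: Left rate sensor lost=not, Sensor suite inoperative=not, Backup chain 2 inoperative=not → no input occurs → does not occur.
Spacecraft attitude control lost [OR]: Reaction-wheel cluster lost=occurs, Thruster branch 2 down=not, C thruster 2 is down=not → at least one input occurs → occurs.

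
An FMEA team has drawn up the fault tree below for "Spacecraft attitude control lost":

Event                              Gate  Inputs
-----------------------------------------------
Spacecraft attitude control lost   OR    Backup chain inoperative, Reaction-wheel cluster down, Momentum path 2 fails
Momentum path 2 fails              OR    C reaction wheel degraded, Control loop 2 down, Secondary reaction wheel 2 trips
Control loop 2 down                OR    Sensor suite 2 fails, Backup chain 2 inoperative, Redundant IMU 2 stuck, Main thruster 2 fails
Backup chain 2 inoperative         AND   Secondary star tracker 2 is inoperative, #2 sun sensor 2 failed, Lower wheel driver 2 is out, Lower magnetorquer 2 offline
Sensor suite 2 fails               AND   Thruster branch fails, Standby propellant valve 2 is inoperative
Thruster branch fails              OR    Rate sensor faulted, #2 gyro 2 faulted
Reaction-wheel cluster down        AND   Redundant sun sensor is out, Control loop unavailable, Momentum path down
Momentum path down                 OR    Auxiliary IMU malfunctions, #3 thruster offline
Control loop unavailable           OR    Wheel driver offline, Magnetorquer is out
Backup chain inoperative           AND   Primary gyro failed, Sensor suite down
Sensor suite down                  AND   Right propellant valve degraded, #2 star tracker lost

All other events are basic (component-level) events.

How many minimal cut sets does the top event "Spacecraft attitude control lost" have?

Sensor suite down [AND]: one cut set from each child combined → 1 × 1 = 1 cut set(s).
Backup chain inoperative [AND]: one cut set from each child combined → 1 × 1 = 1 cut set(s).
Control loop unavailable [OR]: union of children's cut sets → 2 cut set(s).
Momentum path down [OR]: union of children's cut sets → 2 cut set(s).
Reaction-wheel cluster down [AND]: one cut set from each child combined → 1 × 2 × 2 = 4 cut set(s).
Thruster branch fails [OR]: union of children's cut sets → 2 cut set(s).
Sensor suite 2 fails [AND]: one cut set from each child combined → 2 × 1 = 2 cut set(s).
Backup chain 2 inoperative [AND]: one cut set from each child combined → 1 × 1 × 1 × 1 = 1 cut set(s).
Control loop 2 down [OR]: union of children's cut sets → 5 cut set(s).
Momentum path 2 fails [OR]: union of children's cut sets → 7 cut set(s).
Spacecraft attitude control lost [OR]: union of children's cut sets → 12 cut set(s).

12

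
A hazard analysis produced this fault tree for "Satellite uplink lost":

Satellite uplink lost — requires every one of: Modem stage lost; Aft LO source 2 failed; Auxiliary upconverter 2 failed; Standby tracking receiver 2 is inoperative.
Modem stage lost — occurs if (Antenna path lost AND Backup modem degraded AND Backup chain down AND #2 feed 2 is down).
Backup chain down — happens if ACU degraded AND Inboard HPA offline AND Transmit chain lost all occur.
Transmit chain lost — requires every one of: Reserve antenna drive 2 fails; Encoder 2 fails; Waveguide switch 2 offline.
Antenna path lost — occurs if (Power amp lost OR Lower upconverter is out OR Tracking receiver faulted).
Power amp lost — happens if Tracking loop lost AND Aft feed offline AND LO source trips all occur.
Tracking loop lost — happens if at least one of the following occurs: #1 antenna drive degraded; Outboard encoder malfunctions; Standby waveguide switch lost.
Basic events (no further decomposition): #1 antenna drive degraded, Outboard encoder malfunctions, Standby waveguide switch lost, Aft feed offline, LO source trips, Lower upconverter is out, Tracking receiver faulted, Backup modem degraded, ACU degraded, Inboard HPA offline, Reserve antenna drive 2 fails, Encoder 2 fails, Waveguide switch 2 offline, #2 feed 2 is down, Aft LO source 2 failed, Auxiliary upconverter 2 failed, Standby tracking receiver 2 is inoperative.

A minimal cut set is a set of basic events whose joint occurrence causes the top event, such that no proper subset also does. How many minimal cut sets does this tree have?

Tracking loop lost [OR]: union of children's cut sets → 3 cut set(s).
Power amp lost [AND]: one cut set from each child combined → 3 × 1 × 1 = 3 cut set(s).
Antenna path lost [OR]: union of children's cut sets → 5 cut set(s).
Transmit chain lost [AND]: one cut set from each child combined → 1 × 1 × 1 = 1 cut set(s).
Backup chain down [AND]: one cut set from each child combined → 1 × 1 × 1 = 1 cut set(s).
Modem stage lost [AND]: one cut set from each child combined → 5 × 1 × 1 × 1 = 5 cut set(s).
Satellite uplink lost [AND]: one cut set from each child combined → 5 × 1 × 1 × 1 = 5 cut set(s).
Minimal cut sets: {#1 antenna drive degraded, #2 feed 2 is down, ACU degraded, Aft LO source 2 failed, Aft feed offline, Auxiliary upconverter 2 failed, Backup modem degraded, Encoder 2 fails, Inboard HPA offline, LO source trips, Reserve antenna drive 2 fails, Standby tracking receiver 2 is inoperative, Waveguide switch 2 offline}; {#2 feed 2 is down, ACU degraded, Aft LO source 2 failed, Aft feed offline, Auxiliary upconverter 2 failed, Backup modem degraded, Encoder 2 fails, Inboard HPA offline, LO source trips, Outboard encoder malfunctions, Reserve antenna drive 2 fails, Standby tracking receiver 2 is inoperative, Waveguide switch 2 offline}; {#2 feed 2 is down, ACU degraded, Aft LO source 2 failed, Aft feed offline, Auxiliary upconverter 2 failed, Backup modem degraded, Encoder 2 fails, Inboard HPA offline, LO source trips, Reserve antenna drive 2 fails, Standby tracking receiver 2 is inoperative, Standby waveguide switch lost, Waveguide switch 2 offline}; {#2 feed 2 is down, ACU degraded, Aft LO source 2 failed, Auxiliary upconverter 2 failed, Backup modem degraded, Encoder 2 fails, Inboard HPA offline, Lower upconverter is out, Reserve antenna drive 2 fails, Standby tracking receiver 2 is inoperative, Waveguide switch 2 offline}; {#2 feed 2 is down, ACU degraded, Aft LO source 2 failed, Auxiliary upconverter 2 failed, Backup modem degraded, Encoder 2 fails, Inboard HPA offline, Reserve antenna drive 2 fails, Standby tracking receiver 2 is inoperative, Tracking receiver faulted, Waveguide switch 2 offline}.

5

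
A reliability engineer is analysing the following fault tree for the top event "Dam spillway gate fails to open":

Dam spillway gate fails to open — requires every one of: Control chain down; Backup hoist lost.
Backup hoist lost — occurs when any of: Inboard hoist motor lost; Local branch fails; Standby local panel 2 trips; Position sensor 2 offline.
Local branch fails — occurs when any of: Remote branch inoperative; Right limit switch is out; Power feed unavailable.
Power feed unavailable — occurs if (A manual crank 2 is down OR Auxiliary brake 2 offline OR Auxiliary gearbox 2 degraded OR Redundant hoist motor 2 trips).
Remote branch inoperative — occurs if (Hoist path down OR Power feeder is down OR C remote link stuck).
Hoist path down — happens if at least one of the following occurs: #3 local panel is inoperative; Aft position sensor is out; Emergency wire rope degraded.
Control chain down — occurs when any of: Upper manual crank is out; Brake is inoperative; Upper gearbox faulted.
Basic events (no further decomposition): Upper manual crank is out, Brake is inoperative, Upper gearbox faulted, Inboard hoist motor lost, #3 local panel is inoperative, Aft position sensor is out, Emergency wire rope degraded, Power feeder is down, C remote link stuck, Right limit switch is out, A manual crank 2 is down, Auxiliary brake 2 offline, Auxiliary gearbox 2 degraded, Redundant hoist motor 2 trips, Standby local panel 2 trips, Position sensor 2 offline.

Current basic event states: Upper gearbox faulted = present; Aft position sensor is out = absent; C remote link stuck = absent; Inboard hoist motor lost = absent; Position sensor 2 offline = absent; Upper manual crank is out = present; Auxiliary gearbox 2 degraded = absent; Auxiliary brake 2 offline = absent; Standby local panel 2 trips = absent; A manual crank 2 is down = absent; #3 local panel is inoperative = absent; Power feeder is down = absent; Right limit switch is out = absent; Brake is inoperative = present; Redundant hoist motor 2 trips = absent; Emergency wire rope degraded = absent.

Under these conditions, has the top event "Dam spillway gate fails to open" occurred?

No

Control chain down [OR]: Upper manual crank is out=occurs, Brake is inoperative=occurs, Upper gearbox faulted=occurs → at least one input occurs → occurs.
Hoist path down [OR]: #3 local panel is inoperative=not, Aft position sensor is out=not, Emergency wire rope degraded=not → no input occurs → does not occur.
Remote branch inoperative [OR]: Hoist path down=not, Power feeder is down=not, C remote link stuck=not → no input occurs → does not occur.
Power feed unavailable [OR]: A manual crank 2 is down=not, Auxiliary brake 2 offline=not, Auxiliary gearbox 2 degraded=not, Redundant hoist motor 2 trips=not → no input occurs → does not occur.
Local branch fails [OR]: Remote branch inoperative=not, Right limit switch is out=not, Power feed unavailable=not → no input occurs → does not occur.
Backup hoist lost [OR]: Inboard hoist motor lost=not, Local branch fails=not, Standby local panel 2 trips=not, Position sensor 2 offline=not → no input occurs → does not occur.
Dam spillway gate fails to open [AND]: Control chain down=occurs, Backup hoist lost=not → not all inputs occur → does not occur.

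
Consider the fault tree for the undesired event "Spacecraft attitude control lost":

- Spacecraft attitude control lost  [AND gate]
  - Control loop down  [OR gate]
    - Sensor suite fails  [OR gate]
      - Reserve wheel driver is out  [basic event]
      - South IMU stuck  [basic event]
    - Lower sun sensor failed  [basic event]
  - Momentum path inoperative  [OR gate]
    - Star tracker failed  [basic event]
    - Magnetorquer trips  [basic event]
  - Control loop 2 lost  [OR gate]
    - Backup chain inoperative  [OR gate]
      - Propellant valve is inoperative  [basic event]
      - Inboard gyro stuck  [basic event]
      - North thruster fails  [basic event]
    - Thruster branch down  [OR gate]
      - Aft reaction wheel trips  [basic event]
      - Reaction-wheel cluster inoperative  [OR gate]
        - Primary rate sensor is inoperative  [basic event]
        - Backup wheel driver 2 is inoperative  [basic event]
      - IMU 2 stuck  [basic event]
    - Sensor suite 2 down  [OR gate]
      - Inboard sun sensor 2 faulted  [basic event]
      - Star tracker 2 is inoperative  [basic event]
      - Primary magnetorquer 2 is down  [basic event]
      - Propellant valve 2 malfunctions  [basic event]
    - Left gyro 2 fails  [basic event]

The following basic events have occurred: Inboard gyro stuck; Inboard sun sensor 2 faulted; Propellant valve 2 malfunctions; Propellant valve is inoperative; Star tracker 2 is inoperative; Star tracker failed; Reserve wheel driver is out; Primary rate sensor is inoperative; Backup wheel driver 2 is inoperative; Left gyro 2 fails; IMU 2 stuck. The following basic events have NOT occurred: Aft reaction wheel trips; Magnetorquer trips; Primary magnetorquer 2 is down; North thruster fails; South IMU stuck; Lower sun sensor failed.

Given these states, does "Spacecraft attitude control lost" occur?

Yes

Sensor suite fails [OR]: Reserve wheel driver is out=occurs, South IMU stuck=not → at least one input occurs → occurs.
Control loop down [OR]: Sensor suite fails=occurs, Lower sun sensor failed=not → at least one input occurs → occurs.
Momentum path inoperative [OR]: Star tracker failed=occurs, Magnetorquer trips=not → at least one input occurs → occurs.
Backup chain inoperative [OR]: Propellant valve is inoperative=occurs, Inboard gyro stuck=occurs, North thruster fails=not → at least one input occurs → occurs.
Reaction-wheel cluster inoperative [OR]: Primary rate sensor is inoperative=occurs, Backup wheel driver 2 is inoperative=occurs → at least one input occurs → occurs.
Thruster branch down [OR]: Aft reaction wheel trips=not, Reaction-wheel cluster inoperative=occurs, IMU 2 stuck=occurs → at least one input occurs → occurs.
Sensor suite 2 down [OR]: Inboard sun sensor 2 faulted=occurs, Star tracker 2 is inoperative=occurs, Primary magnetorquer 2 is down=not, Propellant valve 2 malfunctions=occurs → at least one input occurs → occurs.
Control loop 2 lost [OR]: Backup chain inoperative=occurs, Thruster branch down=occurs, Sensor suite 2 down=occurs, Left gyro 2 fails=occurs → at least one input occurs → occurs.
Spacecraft attitude control lost [AND]: Control loop down=occurs, Momentum path inoperative=occurs, Control loop 2 lost=occurs → all inputs occur → occurs.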